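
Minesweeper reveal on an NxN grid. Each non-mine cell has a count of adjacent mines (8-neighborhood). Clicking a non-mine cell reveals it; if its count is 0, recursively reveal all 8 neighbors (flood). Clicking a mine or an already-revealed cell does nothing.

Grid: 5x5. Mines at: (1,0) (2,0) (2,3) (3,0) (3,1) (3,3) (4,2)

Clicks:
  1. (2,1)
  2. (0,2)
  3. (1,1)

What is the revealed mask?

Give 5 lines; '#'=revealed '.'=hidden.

Answer: .####
.####
.#...
.....
.....

Derivation:
Click 1 (2,1) count=4: revealed 1 new [(2,1)] -> total=1
Click 2 (0,2) count=0: revealed 8 new [(0,1) (0,2) (0,3) (0,4) (1,1) (1,2) (1,3) (1,4)] -> total=9
Click 3 (1,1) count=2: revealed 0 new [(none)] -> total=9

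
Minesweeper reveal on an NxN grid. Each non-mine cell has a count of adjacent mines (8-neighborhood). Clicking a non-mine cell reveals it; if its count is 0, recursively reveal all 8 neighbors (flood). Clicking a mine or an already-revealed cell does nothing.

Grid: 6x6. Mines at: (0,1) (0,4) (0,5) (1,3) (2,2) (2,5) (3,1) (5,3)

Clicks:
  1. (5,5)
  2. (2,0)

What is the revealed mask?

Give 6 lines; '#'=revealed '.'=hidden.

Answer: ......
......
#.....
....##
....##
....##

Derivation:
Click 1 (5,5) count=0: revealed 6 new [(3,4) (3,5) (4,4) (4,5) (5,4) (5,5)] -> total=6
Click 2 (2,0) count=1: revealed 1 new [(2,0)] -> total=7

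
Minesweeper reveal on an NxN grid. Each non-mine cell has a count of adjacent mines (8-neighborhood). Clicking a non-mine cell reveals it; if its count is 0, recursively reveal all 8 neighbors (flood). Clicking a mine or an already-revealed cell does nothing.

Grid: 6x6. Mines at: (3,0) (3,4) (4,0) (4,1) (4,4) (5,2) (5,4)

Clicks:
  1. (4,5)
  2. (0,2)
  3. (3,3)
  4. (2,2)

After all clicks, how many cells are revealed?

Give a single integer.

Click 1 (4,5) count=3: revealed 1 new [(4,5)] -> total=1
Click 2 (0,2) count=0: revealed 21 new [(0,0) (0,1) (0,2) (0,3) (0,4) (0,5) (1,0) (1,1) (1,2) (1,3) (1,4) (1,5) (2,0) (2,1) (2,2) (2,3) (2,4) (2,5) (3,1) (3,2) (3,3)] -> total=22
Click 3 (3,3) count=2: revealed 0 new [(none)] -> total=22
Click 4 (2,2) count=0: revealed 0 new [(none)] -> total=22

Answer: 22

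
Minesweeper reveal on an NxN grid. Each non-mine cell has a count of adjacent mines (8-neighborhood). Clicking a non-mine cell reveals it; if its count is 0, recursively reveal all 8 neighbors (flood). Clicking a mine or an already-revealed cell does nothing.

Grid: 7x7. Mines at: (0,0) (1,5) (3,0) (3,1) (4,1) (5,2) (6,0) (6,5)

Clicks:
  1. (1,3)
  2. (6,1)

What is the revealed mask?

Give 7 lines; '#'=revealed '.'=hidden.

Click 1 (1,3) count=0: revealed 28 new [(0,1) (0,2) (0,3) (0,4) (1,1) (1,2) (1,3) (1,4) (2,1) (2,2) (2,3) (2,4) (2,5) (2,6) (3,2) (3,3) (3,4) (3,5) (3,6) (4,2) (4,3) (4,4) (4,5) (4,6) (5,3) (5,4) (5,5) (5,6)] -> total=28
Click 2 (6,1) count=2: revealed 1 new [(6,1)] -> total=29

Answer: .####..
.####..
.######
..#####
..#####
...####
.#.....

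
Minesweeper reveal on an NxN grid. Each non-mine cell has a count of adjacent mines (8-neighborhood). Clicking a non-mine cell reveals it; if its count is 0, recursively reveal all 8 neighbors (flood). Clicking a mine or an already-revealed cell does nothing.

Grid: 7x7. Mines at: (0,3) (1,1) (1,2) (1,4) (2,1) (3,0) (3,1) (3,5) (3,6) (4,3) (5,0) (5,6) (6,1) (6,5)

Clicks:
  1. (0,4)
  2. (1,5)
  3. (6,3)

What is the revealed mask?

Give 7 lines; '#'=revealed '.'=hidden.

Answer: ....#..
.....#.
.......
.......
.......
..###..
..###..

Derivation:
Click 1 (0,4) count=2: revealed 1 new [(0,4)] -> total=1
Click 2 (1,5) count=1: revealed 1 new [(1,5)] -> total=2
Click 3 (6,3) count=0: revealed 6 new [(5,2) (5,3) (5,4) (6,2) (6,3) (6,4)] -> total=8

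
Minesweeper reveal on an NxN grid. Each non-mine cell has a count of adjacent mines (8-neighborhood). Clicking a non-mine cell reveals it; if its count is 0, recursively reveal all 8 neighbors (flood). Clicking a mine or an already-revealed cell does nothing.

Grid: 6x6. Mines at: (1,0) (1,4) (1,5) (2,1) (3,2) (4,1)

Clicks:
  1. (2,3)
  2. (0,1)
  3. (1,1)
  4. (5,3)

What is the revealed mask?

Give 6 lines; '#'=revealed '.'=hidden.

Answer: .#....
.#....
...###
...###
..####
..####

Derivation:
Click 1 (2,3) count=2: revealed 1 new [(2,3)] -> total=1
Click 2 (0,1) count=1: revealed 1 new [(0,1)] -> total=2
Click 3 (1,1) count=2: revealed 1 new [(1,1)] -> total=3
Click 4 (5,3) count=0: revealed 13 new [(2,4) (2,5) (3,3) (3,4) (3,5) (4,2) (4,3) (4,4) (4,5) (5,2) (5,3) (5,4) (5,5)] -> total=16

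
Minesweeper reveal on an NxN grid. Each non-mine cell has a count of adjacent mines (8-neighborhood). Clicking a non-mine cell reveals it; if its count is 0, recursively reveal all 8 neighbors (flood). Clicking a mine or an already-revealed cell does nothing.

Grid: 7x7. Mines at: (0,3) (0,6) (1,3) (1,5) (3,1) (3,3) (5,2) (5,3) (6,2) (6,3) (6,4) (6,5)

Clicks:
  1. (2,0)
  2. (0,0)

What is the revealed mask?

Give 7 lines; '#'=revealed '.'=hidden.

Click 1 (2,0) count=1: revealed 1 new [(2,0)] -> total=1
Click 2 (0,0) count=0: revealed 8 new [(0,0) (0,1) (0,2) (1,0) (1,1) (1,2) (2,1) (2,2)] -> total=9

Answer: ###....
###....
###....
.......
.......
.......
.......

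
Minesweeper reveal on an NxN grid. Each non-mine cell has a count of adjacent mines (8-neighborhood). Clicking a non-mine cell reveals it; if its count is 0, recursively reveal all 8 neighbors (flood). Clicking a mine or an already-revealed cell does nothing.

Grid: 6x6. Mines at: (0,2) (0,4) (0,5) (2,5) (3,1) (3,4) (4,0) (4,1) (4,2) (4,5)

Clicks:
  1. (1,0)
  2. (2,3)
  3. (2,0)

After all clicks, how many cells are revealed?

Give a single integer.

Click 1 (1,0) count=0: revealed 6 new [(0,0) (0,1) (1,0) (1,1) (2,0) (2,1)] -> total=6
Click 2 (2,3) count=1: revealed 1 new [(2,3)] -> total=7
Click 3 (2,0) count=1: revealed 0 new [(none)] -> total=7

Answer: 7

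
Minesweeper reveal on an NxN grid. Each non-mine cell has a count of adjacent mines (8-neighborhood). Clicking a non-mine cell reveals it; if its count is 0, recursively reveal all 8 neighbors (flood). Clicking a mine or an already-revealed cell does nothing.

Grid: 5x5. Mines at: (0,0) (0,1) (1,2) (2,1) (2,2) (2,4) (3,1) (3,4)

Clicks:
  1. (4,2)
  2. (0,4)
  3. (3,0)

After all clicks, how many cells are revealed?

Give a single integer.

Click 1 (4,2) count=1: revealed 1 new [(4,2)] -> total=1
Click 2 (0,4) count=0: revealed 4 new [(0,3) (0,4) (1,3) (1,4)] -> total=5
Click 3 (3,0) count=2: revealed 1 new [(3,0)] -> total=6

Answer: 6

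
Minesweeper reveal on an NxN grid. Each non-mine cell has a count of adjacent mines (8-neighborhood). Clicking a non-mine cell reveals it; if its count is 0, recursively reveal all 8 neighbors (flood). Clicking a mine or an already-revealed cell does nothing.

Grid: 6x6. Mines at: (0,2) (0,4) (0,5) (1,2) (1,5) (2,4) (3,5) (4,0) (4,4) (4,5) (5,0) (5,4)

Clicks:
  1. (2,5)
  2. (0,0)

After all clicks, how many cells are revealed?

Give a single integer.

Click 1 (2,5) count=3: revealed 1 new [(2,5)] -> total=1
Click 2 (0,0) count=0: revealed 8 new [(0,0) (0,1) (1,0) (1,1) (2,0) (2,1) (3,0) (3,1)] -> total=9

Answer: 9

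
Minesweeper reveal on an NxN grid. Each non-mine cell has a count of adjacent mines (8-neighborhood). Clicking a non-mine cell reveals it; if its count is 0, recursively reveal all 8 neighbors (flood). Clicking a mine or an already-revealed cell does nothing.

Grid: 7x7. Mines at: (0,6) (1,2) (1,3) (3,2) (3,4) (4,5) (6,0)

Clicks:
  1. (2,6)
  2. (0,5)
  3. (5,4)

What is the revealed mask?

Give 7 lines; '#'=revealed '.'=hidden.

Click 1 (2,6) count=0: revealed 6 new [(1,5) (1,6) (2,5) (2,6) (3,5) (3,6)] -> total=6
Click 2 (0,5) count=1: revealed 1 new [(0,5)] -> total=7
Click 3 (5,4) count=1: revealed 1 new [(5,4)] -> total=8

Answer: .....#.
.....##
.....##
.....##
.......
....#..
.......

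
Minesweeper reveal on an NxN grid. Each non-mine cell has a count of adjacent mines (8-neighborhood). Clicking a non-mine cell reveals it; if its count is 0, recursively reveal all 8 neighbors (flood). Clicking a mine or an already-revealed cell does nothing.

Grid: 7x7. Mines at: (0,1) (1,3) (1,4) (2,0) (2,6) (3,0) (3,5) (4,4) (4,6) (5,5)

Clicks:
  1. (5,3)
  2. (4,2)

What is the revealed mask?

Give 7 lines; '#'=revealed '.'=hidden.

Answer: .......
.......
.###...
.###...
####...
#####..
#####..

Derivation:
Click 1 (5,3) count=1: revealed 1 new [(5,3)] -> total=1
Click 2 (4,2) count=0: revealed 19 new [(2,1) (2,2) (2,3) (3,1) (3,2) (3,3) (4,0) (4,1) (4,2) (4,3) (5,0) (5,1) (5,2) (5,4) (6,0) (6,1) (6,2) (6,3) (6,4)] -> total=20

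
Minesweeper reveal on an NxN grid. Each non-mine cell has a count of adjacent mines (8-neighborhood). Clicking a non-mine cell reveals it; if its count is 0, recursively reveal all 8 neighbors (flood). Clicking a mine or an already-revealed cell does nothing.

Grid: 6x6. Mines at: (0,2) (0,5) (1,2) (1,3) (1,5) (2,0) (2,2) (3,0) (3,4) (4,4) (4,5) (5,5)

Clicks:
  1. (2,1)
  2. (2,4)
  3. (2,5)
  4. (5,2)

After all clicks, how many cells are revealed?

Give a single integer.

Answer: 14

Derivation:
Click 1 (2,1) count=4: revealed 1 new [(2,1)] -> total=1
Click 2 (2,4) count=3: revealed 1 new [(2,4)] -> total=2
Click 3 (2,5) count=2: revealed 1 new [(2,5)] -> total=3
Click 4 (5,2) count=0: revealed 11 new [(3,1) (3,2) (3,3) (4,0) (4,1) (4,2) (4,3) (5,0) (5,1) (5,2) (5,3)] -> total=14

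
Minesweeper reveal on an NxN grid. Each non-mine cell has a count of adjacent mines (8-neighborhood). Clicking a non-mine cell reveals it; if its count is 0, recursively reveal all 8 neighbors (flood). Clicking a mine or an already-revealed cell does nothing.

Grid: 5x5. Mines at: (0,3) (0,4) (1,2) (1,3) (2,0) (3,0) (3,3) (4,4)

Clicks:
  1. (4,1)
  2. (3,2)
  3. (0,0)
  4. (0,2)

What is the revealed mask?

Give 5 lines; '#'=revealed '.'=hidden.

Click 1 (4,1) count=1: revealed 1 new [(4,1)] -> total=1
Click 2 (3,2) count=1: revealed 1 new [(3,2)] -> total=2
Click 3 (0,0) count=0: revealed 4 new [(0,0) (0,1) (1,0) (1,1)] -> total=6
Click 4 (0,2) count=3: revealed 1 new [(0,2)] -> total=7

Answer: ###..
##...
.....
..#..
.#...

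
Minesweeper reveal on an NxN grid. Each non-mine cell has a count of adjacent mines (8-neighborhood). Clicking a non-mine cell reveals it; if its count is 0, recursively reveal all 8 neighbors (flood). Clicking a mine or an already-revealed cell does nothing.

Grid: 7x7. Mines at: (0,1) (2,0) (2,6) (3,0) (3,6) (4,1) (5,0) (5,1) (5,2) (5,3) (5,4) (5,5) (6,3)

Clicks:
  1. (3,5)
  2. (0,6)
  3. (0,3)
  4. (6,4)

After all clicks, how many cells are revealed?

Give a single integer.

Answer: 26

Derivation:
Click 1 (3,5) count=2: revealed 1 new [(3,5)] -> total=1
Click 2 (0,6) count=0: revealed 24 new [(0,2) (0,3) (0,4) (0,5) (0,6) (1,1) (1,2) (1,3) (1,4) (1,5) (1,6) (2,1) (2,2) (2,3) (2,4) (2,5) (3,1) (3,2) (3,3) (3,4) (4,2) (4,3) (4,4) (4,5)] -> total=25
Click 3 (0,3) count=0: revealed 0 new [(none)] -> total=25
Click 4 (6,4) count=4: revealed 1 new [(6,4)] -> total=26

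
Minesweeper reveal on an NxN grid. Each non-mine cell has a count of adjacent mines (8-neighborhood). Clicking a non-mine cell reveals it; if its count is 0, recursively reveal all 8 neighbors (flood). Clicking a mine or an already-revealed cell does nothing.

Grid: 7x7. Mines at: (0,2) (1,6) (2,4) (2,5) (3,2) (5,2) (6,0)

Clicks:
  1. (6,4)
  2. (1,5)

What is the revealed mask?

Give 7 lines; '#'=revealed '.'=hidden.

Answer: .......
.....#.
.......
...####
...####
...####
...####

Derivation:
Click 1 (6,4) count=0: revealed 16 new [(3,3) (3,4) (3,5) (3,6) (4,3) (4,4) (4,5) (4,6) (5,3) (5,4) (5,5) (5,6) (6,3) (6,4) (6,5) (6,6)] -> total=16
Click 2 (1,5) count=3: revealed 1 new [(1,5)] -> total=17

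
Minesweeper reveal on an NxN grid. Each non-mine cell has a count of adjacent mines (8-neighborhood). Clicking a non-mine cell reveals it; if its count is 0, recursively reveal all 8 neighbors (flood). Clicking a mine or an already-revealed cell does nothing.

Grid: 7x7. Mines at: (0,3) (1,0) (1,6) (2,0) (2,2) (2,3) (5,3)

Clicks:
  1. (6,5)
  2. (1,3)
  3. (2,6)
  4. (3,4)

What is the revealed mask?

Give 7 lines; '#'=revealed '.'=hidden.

Answer: .......
...#...
....###
....###
....###
....###
....###

Derivation:
Click 1 (6,5) count=0: revealed 15 new [(2,4) (2,5) (2,6) (3,4) (3,5) (3,6) (4,4) (4,5) (4,6) (5,4) (5,5) (5,6) (6,4) (6,5) (6,6)] -> total=15
Click 2 (1,3) count=3: revealed 1 new [(1,3)] -> total=16
Click 3 (2,6) count=1: revealed 0 new [(none)] -> total=16
Click 4 (3,4) count=1: revealed 0 new [(none)] -> total=16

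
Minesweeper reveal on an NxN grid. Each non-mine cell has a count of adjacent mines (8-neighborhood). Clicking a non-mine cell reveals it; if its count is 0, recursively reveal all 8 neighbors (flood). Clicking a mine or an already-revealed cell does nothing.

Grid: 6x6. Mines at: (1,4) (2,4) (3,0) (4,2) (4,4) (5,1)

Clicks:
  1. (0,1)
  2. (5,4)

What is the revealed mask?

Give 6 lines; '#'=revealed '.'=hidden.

Click 1 (0,1) count=0: revealed 15 new [(0,0) (0,1) (0,2) (0,3) (1,0) (1,1) (1,2) (1,3) (2,0) (2,1) (2,2) (2,3) (3,1) (3,2) (3,3)] -> total=15
Click 2 (5,4) count=1: revealed 1 new [(5,4)] -> total=16

Answer: ####..
####..
####..
.###..
......
....#.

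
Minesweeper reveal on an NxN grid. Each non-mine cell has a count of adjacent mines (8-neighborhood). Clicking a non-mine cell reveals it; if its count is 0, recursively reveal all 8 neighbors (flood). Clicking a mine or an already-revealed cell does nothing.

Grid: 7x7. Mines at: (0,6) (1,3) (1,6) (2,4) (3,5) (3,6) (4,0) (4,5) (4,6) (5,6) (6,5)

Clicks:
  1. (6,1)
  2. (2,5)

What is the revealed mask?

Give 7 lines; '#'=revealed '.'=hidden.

Click 1 (6,1) count=0: revealed 29 new [(0,0) (0,1) (0,2) (1,0) (1,1) (1,2) (2,0) (2,1) (2,2) (2,3) (3,0) (3,1) (3,2) (3,3) (3,4) (4,1) (4,2) (4,3) (4,4) (5,0) (5,1) (5,2) (5,3) (5,4) (6,0) (6,1) (6,2) (6,3) (6,4)] -> total=29
Click 2 (2,5) count=4: revealed 1 new [(2,5)] -> total=30

Answer: ###....
###....
####.#.
#####..
.####..
#####..
#####..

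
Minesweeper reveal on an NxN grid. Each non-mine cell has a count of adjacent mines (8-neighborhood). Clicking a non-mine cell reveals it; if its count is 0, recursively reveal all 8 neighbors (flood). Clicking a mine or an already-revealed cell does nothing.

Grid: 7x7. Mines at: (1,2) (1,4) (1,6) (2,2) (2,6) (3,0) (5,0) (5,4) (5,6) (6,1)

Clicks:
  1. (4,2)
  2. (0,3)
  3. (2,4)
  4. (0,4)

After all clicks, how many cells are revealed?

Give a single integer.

Answer: 12

Derivation:
Click 1 (4,2) count=0: revealed 9 new [(3,1) (3,2) (3,3) (4,1) (4,2) (4,3) (5,1) (5,2) (5,3)] -> total=9
Click 2 (0,3) count=2: revealed 1 new [(0,3)] -> total=10
Click 3 (2,4) count=1: revealed 1 new [(2,4)] -> total=11
Click 4 (0,4) count=1: revealed 1 new [(0,4)] -> total=12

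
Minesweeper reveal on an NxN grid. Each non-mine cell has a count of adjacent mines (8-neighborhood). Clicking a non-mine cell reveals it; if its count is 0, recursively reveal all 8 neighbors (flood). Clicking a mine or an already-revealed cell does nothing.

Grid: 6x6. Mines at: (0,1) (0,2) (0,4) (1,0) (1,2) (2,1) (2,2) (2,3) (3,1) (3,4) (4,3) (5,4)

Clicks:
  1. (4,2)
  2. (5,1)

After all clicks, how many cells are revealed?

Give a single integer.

Click 1 (4,2) count=2: revealed 1 new [(4,2)] -> total=1
Click 2 (5,1) count=0: revealed 5 new [(4,0) (4,1) (5,0) (5,1) (5,2)] -> total=6

Answer: 6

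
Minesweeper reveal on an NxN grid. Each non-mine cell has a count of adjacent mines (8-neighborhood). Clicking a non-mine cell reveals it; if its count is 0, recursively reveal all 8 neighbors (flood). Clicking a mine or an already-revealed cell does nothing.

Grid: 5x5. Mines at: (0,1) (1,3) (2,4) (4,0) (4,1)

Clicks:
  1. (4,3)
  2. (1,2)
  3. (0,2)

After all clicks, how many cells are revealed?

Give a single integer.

Click 1 (4,3) count=0: revealed 6 new [(3,2) (3,3) (3,4) (4,2) (4,3) (4,4)] -> total=6
Click 2 (1,2) count=2: revealed 1 new [(1,2)] -> total=7
Click 3 (0,2) count=2: revealed 1 new [(0,2)] -> total=8

Answer: 8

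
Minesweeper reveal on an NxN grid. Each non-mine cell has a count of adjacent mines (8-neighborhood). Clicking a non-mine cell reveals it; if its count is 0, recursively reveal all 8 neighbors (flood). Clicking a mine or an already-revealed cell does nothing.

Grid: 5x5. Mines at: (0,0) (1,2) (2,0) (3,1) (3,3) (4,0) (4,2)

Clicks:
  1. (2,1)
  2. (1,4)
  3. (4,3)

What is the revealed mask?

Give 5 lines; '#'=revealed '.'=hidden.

Answer: ...##
...##
.#.##
.....
...#.

Derivation:
Click 1 (2,1) count=3: revealed 1 new [(2,1)] -> total=1
Click 2 (1,4) count=0: revealed 6 new [(0,3) (0,4) (1,3) (1,4) (2,3) (2,4)] -> total=7
Click 3 (4,3) count=2: revealed 1 new [(4,3)] -> total=8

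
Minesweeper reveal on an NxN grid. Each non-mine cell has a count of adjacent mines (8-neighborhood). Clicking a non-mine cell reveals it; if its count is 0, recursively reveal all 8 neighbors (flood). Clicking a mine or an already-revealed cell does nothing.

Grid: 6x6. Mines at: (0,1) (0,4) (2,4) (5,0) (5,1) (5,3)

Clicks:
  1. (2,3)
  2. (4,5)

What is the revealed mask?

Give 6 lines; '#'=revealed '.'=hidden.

Click 1 (2,3) count=1: revealed 1 new [(2,3)] -> total=1
Click 2 (4,5) count=0: revealed 6 new [(3,4) (3,5) (4,4) (4,5) (5,4) (5,5)] -> total=7

Answer: ......
......
...#..
....##
....##
....##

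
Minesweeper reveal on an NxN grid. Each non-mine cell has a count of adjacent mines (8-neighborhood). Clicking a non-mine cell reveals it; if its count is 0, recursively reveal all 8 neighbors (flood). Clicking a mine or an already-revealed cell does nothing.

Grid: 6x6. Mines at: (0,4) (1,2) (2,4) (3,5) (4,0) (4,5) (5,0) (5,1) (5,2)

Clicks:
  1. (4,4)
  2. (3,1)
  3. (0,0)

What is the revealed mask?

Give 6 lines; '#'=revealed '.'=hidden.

Answer: ##....
##....
##....
##....
....#.
......

Derivation:
Click 1 (4,4) count=2: revealed 1 new [(4,4)] -> total=1
Click 2 (3,1) count=1: revealed 1 new [(3,1)] -> total=2
Click 3 (0,0) count=0: revealed 7 new [(0,0) (0,1) (1,0) (1,1) (2,0) (2,1) (3,0)] -> total=9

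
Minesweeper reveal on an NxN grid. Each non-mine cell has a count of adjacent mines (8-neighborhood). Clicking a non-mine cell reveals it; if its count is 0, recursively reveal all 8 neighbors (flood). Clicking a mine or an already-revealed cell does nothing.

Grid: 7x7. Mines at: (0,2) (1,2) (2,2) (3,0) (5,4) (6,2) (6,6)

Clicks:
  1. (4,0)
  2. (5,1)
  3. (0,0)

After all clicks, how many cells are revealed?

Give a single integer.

Click 1 (4,0) count=1: revealed 1 new [(4,0)] -> total=1
Click 2 (5,1) count=1: revealed 1 new [(5,1)] -> total=2
Click 3 (0,0) count=0: revealed 6 new [(0,0) (0,1) (1,0) (1,1) (2,0) (2,1)] -> total=8

Answer: 8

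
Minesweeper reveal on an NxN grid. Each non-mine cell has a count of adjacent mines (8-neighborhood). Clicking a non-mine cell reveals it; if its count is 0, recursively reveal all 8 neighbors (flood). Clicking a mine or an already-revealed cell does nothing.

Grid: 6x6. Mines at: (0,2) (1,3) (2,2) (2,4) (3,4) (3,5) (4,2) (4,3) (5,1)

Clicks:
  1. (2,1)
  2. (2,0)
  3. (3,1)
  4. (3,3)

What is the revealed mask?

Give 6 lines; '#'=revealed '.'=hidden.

Answer: ##....
##....
##....
##.#..
##....
......

Derivation:
Click 1 (2,1) count=1: revealed 1 new [(2,1)] -> total=1
Click 2 (2,0) count=0: revealed 9 new [(0,0) (0,1) (1,0) (1,1) (2,0) (3,0) (3,1) (4,0) (4,1)] -> total=10
Click 3 (3,1) count=2: revealed 0 new [(none)] -> total=10
Click 4 (3,3) count=5: revealed 1 new [(3,3)] -> total=11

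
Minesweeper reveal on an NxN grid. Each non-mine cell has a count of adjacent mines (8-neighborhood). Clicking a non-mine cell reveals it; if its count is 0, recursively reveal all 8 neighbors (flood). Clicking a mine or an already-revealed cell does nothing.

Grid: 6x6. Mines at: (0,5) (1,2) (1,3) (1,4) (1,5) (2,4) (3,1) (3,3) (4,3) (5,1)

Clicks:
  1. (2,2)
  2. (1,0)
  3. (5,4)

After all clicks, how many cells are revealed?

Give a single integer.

Answer: 8

Derivation:
Click 1 (2,2) count=4: revealed 1 new [(2,2)] -> total=1
Click 2 (1,0) count=0: revealed 6 new [(0,0) (0,1) (1,0) (1,1) (2,0) (2,1)] -> total=7
Click 3 (5,4) count=1: revealed 1 new [(5,4)] -> total=8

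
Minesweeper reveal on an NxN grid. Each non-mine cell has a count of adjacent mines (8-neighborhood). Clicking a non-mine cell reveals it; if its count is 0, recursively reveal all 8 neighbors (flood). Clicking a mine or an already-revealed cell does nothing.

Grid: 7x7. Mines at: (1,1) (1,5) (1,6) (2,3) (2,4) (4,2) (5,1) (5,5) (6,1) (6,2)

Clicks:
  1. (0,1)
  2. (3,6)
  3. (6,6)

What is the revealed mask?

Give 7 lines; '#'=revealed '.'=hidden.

Click 1 (0,1) count=1: revealed 1 new [(0,1)] -> total=1
Click 2 (3,6) count=0: revealed 6 new [(2,5) (2,6) (3,5) (3,6) (4,5) (4,6)] -> total=7
Click 3 (6,6) count=1: revealed 1 new [(6,6)] -> total=8

Answer: .#.....
.......
.....##
.....##
.....##
.......
......#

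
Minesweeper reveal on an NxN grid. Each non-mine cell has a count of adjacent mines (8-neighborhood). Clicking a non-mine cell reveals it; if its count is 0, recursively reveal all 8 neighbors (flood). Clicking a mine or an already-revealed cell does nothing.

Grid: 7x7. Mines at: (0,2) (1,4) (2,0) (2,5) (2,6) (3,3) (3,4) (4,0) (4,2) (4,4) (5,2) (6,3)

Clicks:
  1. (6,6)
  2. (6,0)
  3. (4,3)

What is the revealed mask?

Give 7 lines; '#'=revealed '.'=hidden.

Answer: .......
.......
.......
.....##
...#.##
##..###
##..###

Derivation:
Click 1 (6,6) count=0: revealed 10 new [(3,5) (3,6) (4,5) (4,6) (5,4) (5,5) (5,6) (6,4) (6,5) (6,6)] -> total=10
Click 2 (6,0) count=0: revealed 4 new [(5,0) (5,1) (6,0) (6,1)] -> total=14
Click 3 (4,3) count=5: revealed 1 new [(4,3)] -> total=15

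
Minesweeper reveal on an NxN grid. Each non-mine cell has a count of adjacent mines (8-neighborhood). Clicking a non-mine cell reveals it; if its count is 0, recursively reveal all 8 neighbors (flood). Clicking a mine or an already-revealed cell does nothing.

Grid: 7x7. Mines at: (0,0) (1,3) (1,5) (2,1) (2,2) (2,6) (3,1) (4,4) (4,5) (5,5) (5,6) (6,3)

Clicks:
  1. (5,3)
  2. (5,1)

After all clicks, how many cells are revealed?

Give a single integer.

Answer: 10

Derivation:
Click 1 (5,3) count=2: revealed 1 new [(5,3)] -> total=1
Click 2 (5,1) count=0: revealed 9 new [(4,0) (4,1) (4,2) (5,0) (5,1) (5,2) (6,0) (6,1) (6,2)] -> total=10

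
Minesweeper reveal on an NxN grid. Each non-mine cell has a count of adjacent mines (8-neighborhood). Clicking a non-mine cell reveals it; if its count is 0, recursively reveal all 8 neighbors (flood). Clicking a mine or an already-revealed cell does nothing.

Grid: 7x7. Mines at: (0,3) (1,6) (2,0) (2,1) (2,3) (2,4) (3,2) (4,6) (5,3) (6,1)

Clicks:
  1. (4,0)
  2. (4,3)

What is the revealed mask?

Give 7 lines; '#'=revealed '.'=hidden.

Click 1 (4,0) count=0: revealed 6 new [(3,0) (3,1) (4,0) (4,1) (5,0) (5,1)] -> total=6
Click 2 (4,3) count=2: revealed 1 new [(4,3)] -> total=7

Answer: .......
.......
.......
##.....
##.#...
##.....
.......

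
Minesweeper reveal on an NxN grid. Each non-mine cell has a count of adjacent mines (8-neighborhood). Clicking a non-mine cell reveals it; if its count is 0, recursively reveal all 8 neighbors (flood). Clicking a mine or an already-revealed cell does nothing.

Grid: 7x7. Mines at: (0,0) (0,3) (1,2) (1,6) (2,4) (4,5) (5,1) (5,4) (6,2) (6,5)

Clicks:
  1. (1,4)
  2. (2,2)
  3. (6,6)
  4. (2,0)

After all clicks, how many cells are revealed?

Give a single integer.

Answer: 16

Derivation:
Click 1 (1,4) count=2: revealed 1 new [(1,4)] -> total=1
Click 2 (2,2) count=1: revealed 1 new [(2,2)] -> total=2
Click 3 (6,6) count=1: revealed 1 new [(6,6)] -> total=3
Click 4 (2,0) count=0: revealed 13 new [(1,0) (1,1) (2,0) (2,1) (2,3) (3,0) (3,1) (3,2) (3,3) (4,0) (4,1) (4,2) (4,3)] -> total=16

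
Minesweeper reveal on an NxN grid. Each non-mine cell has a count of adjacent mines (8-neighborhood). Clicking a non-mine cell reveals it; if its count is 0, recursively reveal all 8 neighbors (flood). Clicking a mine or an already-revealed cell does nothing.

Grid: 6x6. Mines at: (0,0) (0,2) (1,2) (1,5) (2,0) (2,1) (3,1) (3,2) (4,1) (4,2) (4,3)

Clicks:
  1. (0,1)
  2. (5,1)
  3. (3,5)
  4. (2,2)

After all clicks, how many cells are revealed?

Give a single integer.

Answer: 11

Derivation:
Click 1 (0,1) count=3: revealed 1 new [(0,1)] -> total=1
Click 2 (5,1) count=2: revealed 1 new [(5,1)] -> total=2
Click 3 (3,5) count=0: revealed 8 new [(2,4) (2,5) (3,4) (3,5) (4,4) (4,5) (5,4) (5,5)] -> total=10
Click 4 (2,2) count=4: revealed 1 new [(2,2)] -> total=11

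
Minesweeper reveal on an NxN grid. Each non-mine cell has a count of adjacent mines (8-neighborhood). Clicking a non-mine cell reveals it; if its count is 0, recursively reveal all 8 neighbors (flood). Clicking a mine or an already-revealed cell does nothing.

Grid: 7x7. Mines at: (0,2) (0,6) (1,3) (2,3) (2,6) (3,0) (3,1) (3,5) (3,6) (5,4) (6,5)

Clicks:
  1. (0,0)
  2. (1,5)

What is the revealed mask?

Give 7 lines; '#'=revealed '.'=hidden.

Click 1 (0,0) count=0: revealed 6 new [(0,0) (0,1) (1,0) (1,1) (2,0) (2,1)] -> total=6
Click 2 (1,5) count=2: revealed 1 new [(1,5)] -> total=7

Answer: ##.....
##...#.
##.....
.......
.......
.......
.......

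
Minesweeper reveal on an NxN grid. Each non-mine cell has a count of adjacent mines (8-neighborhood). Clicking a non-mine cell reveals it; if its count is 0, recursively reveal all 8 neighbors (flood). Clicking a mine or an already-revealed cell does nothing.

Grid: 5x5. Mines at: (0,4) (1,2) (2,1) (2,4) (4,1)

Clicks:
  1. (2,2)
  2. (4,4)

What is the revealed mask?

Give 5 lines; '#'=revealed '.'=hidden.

Answer: .....
.....
..#..
..###
..###

Derivation:
Click 1 (2,2) count=2: revealed 1 new [(2,2)] -> total=1
Click 2 (4,4) count=0: revealed 6 new [(3,2) (3,3) (3,4) (4,2) (4,3) (4,4)] -> total=7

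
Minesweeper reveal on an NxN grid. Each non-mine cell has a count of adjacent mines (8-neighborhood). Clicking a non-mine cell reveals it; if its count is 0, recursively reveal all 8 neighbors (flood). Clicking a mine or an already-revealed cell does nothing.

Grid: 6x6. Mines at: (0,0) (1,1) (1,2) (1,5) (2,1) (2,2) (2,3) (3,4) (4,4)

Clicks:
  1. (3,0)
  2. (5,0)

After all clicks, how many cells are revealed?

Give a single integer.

Click 1 (3,0) count=1: revealed 1 new [(3,0)] -> total=1
Click 2 (5,0) count=0: revealed 11 new [(3,1) (3,2) (3,3) (4,0) (4,1) (4,2) (4,3) (5,0) (5,1) (5,2) (5,3)] -> total=12

Answer: 12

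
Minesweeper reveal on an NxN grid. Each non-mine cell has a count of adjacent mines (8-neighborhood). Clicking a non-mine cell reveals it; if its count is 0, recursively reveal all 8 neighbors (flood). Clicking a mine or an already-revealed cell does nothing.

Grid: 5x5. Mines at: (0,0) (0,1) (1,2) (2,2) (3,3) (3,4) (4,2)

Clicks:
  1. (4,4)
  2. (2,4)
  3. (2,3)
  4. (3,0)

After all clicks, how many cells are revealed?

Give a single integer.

Click 1 (4,4) count=2: revealed 1 new [(4,4)] -> total=1
Click 2 (2,4) count=2: revealed 1 new [(2,4)] -> total=2
Click 3 (2,3) count=4: revealed 1 new [(2,3)] -> total=3
Click 4 (3,0) count=0: revealed 8 new [(1,0) (1,1) (2,0) (2,1) (3,0) (3,1) (4,0) (4,1)] -> total=11

Answer: 11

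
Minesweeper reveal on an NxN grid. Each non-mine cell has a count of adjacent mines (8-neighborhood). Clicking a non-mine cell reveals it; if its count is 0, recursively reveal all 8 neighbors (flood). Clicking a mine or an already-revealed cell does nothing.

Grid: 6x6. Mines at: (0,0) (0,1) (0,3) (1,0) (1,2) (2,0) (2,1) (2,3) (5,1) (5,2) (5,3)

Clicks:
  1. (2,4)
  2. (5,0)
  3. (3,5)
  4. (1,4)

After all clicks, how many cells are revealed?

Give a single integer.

Answer: 13

Derivation:
Click 1 (2,4) count=1: revealed 1 new [(2,4)] -> total=1
Click 2 (5,0) count=1: revealed 1 new [(5,0)] -> total=2
Click 3 (3,5) count=0: revealed 11 new [(0,4) (0,5) (1,4) (1,5) (2,5) (3,4) (3,5) (4,4) (4,5) (5,4) (5,5)] -> total=13
Click 4 (1,4) count=2: revealed 0 new [(none)] -> total=13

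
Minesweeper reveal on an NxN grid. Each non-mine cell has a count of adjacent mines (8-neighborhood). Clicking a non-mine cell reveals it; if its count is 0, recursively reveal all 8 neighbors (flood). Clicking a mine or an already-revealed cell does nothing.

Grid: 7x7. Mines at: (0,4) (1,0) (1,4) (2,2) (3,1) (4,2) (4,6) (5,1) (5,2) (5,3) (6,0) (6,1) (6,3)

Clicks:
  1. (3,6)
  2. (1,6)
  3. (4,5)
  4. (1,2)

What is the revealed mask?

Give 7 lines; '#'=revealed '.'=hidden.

Answer: .....##
..#..##
.....##
.....##
.....#.
.......
.......

Derivation:
Click 1 (3,6) count=1: revealed 1 new [(3,6)] -> total=1
Click 2 (1,6) count=0: revealed 7 new [(0,5) (0,6) (1,5) (1,6) (2,5) (2,6) (3,5)] -> total=8
Click 3 (4,5) count=1: revealed 1 new [(4,5)] -> total=9
Click 4 (1,2) count=1: revealed 1 new [(1,2)] -> total=10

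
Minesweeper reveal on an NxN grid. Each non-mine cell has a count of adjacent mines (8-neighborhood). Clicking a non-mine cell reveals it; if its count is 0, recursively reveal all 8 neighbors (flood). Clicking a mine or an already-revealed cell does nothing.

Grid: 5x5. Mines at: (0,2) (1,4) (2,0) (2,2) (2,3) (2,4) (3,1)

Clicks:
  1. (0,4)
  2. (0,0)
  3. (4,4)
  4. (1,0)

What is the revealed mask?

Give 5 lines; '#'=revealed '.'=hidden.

Click 1 (0,4) count=1: revealed 1 new [(0,4)] -> total=1
Click 2 (0,0) count=0: revealed 4 new [(0,0) (0,1) (1,0) (1,1)] -> total=5
Click 3 (4,4) count=0: revealed 6 new [(3,2) (3,3) (3,4) (4,2) (4,3) (4,4)] -> total=11
Click 4 (1,0) count=1: revealed 0 new [(none)] -> total=11

Answer: ##..#
##...
.....
..###
..###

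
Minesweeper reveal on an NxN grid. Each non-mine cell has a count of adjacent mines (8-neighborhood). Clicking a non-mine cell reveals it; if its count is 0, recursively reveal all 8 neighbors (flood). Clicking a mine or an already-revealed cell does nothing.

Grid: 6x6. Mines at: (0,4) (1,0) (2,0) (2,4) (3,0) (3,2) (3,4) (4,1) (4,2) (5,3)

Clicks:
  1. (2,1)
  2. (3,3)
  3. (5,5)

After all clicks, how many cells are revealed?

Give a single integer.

Click 1 (2,1) count=4: revealed 1 new [(2,1)] -> total=1
Click 2 (3,3) count=4: revealed 1 new [(3,3)] -> total=2
Click 3 (5,5) count=0: revealed 4 new [(4,4) (4,5) (5,4) (5,5)] -> total=6

Answer: 6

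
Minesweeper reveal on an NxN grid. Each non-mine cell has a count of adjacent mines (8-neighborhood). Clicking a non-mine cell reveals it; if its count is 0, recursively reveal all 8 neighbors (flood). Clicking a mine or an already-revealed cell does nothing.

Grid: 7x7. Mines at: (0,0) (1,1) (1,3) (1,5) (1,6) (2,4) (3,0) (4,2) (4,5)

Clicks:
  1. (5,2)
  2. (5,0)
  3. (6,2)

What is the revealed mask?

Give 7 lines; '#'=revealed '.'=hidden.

Answer: .......
.......
.......
.......
##.....
#######
#######

Derivation:
Click 1 (5,2) count=1: revealed 1 new [(5,2)] -> total=1
Click 2 (5,0) count=0: revealed 15 new [(4,0) (4,1) (5,0) (5,1) (5,3) (5,4) (5,5) (5,6) (6,0) (6,1) (6,2) (6,3) (6,4) (6,5) (6,6)] -> total=16
Click 3 (6,2) count=0: revealed 0 new [(none)] -> total=16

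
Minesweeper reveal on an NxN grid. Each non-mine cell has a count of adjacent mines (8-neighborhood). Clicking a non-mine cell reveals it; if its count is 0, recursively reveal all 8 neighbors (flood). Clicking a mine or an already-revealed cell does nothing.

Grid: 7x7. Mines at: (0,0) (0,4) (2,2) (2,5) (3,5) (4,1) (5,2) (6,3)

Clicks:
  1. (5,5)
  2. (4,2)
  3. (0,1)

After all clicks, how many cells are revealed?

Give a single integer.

Answer: 11

Derivation:
Click 1 (5,5) count=0: revealed 9 new [(4,4) (4,5) (4,6) (5,4) (5,5) (5,6) (6,4) (6,5) (6,6)] -> total=9
Click 2 (4,2) count=2: revealed 1 new [(4,2)] -> total=10
Click 3 (0,1) count=1: revealed 1 new [(0,1)] -> total=11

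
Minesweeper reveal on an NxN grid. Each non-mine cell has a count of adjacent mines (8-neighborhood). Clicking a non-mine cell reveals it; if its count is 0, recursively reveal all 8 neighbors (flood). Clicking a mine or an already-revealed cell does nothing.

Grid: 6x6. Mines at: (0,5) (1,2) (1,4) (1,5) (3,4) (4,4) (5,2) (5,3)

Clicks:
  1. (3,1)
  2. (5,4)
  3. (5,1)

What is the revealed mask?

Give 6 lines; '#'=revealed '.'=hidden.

Answer: ##....
##....
####..
####..
####..
##..#.

Derivation:
Click 1 (3,1) count=0: revealed 18 new [(0,0) (0,1) (1,0) (1,1) (2,0) (2,1) (2,2) (2,3) (3,0) (3,1) (3,2) (3,3) (4,0) (4,1) (4,2) (4,3) (5,0) (5,1)] -> total=18
Click 2 (5,4) count=2: revealed 1 new [(5,4)] -> total=19
Click 3 (5,1) count=1: revealed 0 new [(none)] -> total=19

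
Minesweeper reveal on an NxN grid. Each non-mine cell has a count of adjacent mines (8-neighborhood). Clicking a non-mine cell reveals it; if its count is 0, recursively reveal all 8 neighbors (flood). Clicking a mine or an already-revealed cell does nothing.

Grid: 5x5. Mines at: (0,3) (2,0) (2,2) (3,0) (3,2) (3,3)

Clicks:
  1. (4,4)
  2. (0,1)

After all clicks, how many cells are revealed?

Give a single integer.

Click 1 (4,4) count=1: revealed 1 new [(4,4)] -> total=1
Click 2 (0,1) count=0: revealed 6 new [(0,0) (0,1) (0,2) (1,0) (1,1) (1,2)] -> total=7

Answer: 7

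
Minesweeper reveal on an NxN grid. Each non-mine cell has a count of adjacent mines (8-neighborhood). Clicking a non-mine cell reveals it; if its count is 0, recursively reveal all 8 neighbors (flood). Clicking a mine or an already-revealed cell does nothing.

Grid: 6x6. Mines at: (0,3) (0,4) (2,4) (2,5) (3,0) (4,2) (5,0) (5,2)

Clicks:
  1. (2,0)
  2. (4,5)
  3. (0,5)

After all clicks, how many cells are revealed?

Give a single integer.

Answer: 11

Derivation:
Click 1 (2,0) count=1: revealed 1 new [(2,0)] -> total=1
Click 2 (4,5) count=0: revealed 9 new [(3,3) (3,4) (3,5) (4,3) (4,4) (4,5) (5,3) (5,4) (5,5)] -> total=10
Click 3 (0,5) count=1: revealed 1 new [(0,5)] -> total=11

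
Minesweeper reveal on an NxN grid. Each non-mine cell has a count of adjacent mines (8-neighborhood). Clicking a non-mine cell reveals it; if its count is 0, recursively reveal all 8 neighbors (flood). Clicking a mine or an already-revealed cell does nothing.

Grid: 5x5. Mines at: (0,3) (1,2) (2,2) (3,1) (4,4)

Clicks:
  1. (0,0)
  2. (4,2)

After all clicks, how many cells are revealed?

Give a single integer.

Answer: 7

Derivation:
Click 1 (0,0) count=0: revealed 6 new [(0,0) (0,1) (1,0) (1,1) (2,0) (2,1)] -> total=6
Click 2 (4,2) count=1: revealed 1 new [(4,2)] -> total=7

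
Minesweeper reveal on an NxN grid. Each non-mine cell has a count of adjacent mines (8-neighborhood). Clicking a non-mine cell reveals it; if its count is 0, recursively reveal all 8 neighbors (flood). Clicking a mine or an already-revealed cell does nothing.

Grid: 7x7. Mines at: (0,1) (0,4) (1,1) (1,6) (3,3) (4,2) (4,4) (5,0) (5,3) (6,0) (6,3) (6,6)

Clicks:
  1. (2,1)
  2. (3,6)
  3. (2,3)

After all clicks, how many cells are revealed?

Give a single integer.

Click 1 (2,1) count=1: revealed 1 new [(2,1)] -> total=1
Click 2 (3,6) count=0: revealed 8 new [(2,5) (2,6) (3,5) (3,6) (4,5) (4,6) (5,5) (5,6)] -> total=9
Click 3 (2,3) count=1: revealed 1 new [(2,3)] -> total=10

Answer: 10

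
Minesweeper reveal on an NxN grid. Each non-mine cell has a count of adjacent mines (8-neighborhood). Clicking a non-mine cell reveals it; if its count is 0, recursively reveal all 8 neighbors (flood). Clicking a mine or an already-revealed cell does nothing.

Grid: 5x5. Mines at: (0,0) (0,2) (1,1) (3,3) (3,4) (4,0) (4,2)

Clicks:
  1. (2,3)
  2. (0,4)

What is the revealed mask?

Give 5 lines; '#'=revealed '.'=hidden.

Answer: ...##
...##
...##
.....
.....

Derivation:
Click 1 (2,3) count=2: revealed 1 new [(2,3)] -> total=1
Click 2 (0,4) count=0: revealed 5 new [(0,3) (0,4) (1,3) (1,4) (2,4)] -> total=6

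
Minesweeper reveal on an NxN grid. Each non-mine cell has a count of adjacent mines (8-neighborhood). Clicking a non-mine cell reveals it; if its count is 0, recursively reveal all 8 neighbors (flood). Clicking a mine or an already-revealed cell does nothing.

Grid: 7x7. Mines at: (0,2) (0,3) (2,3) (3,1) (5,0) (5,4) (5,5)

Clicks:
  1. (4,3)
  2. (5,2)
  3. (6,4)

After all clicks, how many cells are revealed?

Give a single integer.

Click 1 (4,3) count=1: revealed 1 new [(4,3)] -> total=1
Click 2 (5,2) count=0: revealed 8 new [(4,1) (4,2) (5,1) (5,2) (5,3) (6,1) (6,2) (6,3)] -> total=9
Click 3 (6,4) count=2: revealed 1 new [(6,4)] -> total=10

Answer: 10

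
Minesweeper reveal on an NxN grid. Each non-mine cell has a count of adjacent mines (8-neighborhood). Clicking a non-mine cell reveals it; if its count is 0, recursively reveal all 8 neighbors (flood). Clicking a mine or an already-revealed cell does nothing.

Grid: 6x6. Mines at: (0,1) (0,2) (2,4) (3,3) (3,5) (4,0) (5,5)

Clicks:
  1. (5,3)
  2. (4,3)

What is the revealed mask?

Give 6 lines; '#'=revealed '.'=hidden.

Click 1 (5,3) count=0: revealed 8 new [(4,1) (4,2) (4,3) (4,4) (5,1) (5,2) (5,3) (5,4)] -> total=8
Click 2 (4,3) count=1: revealed 0 new [(none)] -> total=8

Answer: ......
......
......
......
.####.
.####.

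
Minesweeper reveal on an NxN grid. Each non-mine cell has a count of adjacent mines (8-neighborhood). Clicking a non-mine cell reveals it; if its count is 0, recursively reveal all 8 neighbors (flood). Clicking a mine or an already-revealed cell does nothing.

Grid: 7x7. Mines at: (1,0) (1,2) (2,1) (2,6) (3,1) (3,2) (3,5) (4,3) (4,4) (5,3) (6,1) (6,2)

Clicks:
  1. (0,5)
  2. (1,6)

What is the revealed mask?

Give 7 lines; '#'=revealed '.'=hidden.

Click 1 (0,5) count=0: revealed 11 new [(0,3) (0,4) (0,5) (0,6) (1,3) (1,4) (1,5) (1,6) (2,3) (2,4) (2,5)] -> total=11
Click 2 (1,6) count=1: revealed 0 new [(none)] -> total=11

Answer: ...####
...####
...###.
.......
.......
.......
.......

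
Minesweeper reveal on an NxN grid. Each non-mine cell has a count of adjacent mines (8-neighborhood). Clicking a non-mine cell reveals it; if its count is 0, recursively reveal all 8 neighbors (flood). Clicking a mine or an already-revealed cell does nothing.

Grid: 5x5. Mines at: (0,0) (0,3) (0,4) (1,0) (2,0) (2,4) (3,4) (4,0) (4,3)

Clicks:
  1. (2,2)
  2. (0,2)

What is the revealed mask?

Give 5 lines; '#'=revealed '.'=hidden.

Click 1 (2,2) count=0: revealed 9 new [(1,1) (1,2) (1,3) (2,1) (2,2) (2,3) (3,1) (3,2) (3,3)] -> total=9
Click 2 (0,2) count=1: revealed 1 new [(0,2)] -> total=10

Answer: ..#..
.###.
.###.
.###.
.....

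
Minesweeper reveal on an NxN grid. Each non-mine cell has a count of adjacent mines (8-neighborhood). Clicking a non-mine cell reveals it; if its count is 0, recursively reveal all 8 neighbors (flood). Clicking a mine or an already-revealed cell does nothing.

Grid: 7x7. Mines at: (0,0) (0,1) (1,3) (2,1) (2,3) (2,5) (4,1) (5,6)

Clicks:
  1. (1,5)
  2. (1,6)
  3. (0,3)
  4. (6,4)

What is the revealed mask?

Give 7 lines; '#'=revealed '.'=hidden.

Answer: ...#...
.....##
.......
..####.
..####.
######.
######.

Derivation:
Click 1 (1,5) count=1: revealed 1 new [(1,5)] -> total=1
Click 2 (1,6) count=1: revealed 1 new [(1,6)] -> total=2
Click 3 (0,3) count=1: revealed 1 new [(0,3)] -> total=3
Click 4 (6,4) count=0: revealed 20 new [(3,2) (3,3) (3,4) (3,5) (4,2) (4,3) (4,4) (4,5) (5,0) (5,1) (5,2) (5,3) (5,4) (5,5) (6,0) (6,1) (6,2) (6,3) (6,4) (6,5)] -> total=23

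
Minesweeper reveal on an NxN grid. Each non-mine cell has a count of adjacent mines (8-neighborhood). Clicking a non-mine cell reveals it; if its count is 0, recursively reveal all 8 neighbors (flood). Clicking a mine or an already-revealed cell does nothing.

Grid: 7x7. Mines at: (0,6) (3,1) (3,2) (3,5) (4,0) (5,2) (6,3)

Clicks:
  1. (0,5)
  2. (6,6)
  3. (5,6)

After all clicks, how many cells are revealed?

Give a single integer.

Click 1 (0,5) count=1: revealed 1 new [(0,5)] -> total=1
Click 2 (6,6) count=0: revealed 9 new [(4,4) (4,5) (4,6) (5,4) (5,5) (5,6) (6,4) (6,5) (6,6)] -> total=10
Click 3 (5,6) count=0: revealed 0 new [(none)] -> total=10

Answer: 10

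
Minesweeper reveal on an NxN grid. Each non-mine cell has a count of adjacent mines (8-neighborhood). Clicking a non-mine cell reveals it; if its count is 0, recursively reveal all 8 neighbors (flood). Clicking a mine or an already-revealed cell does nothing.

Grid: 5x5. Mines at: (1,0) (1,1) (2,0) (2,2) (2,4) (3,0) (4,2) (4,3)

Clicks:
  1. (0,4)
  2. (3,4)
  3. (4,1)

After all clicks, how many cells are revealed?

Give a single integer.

Click 1 (0,4) count=0: revealed 6 new [(0,2) (0,3) (0,4) (1,2) (1,3) (1,4)] -> total=6
Click 2 (3,4) count=2: revealed 1 new [(3,4)] -> total=7
Click 3 (4,1) count=2: revealed 1 new [(4,1)] -> total=8

Answer: 8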